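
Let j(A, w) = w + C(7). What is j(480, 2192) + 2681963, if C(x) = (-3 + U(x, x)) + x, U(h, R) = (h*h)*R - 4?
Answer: 2684498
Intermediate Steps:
U(h, R) = -4 + R*h² (U(h, R) = h²*R - 4 = R*h² - 4 = -4 + R*h²)
C(x) = -7 + x + x³ (C(x) = (-3 + (-4 + x*x²)) + x = (-3 + (-4 + x³)) + x = (-7 + x³) + x = -7 + x + x³)
j(A, w) = 343 + w (j(A, w) = w + (-7 + 7 + 7³) = w + (-7 + 7 + 343) = w + 343 = 343 + w)
j(480, 2192) + 2681963 = (343 + 2192) + 2681963 = 2535 + 2681963 = 2684498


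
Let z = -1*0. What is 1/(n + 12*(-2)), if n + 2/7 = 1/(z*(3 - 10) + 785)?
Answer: -5495/133443 ≈ -0.041179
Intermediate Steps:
z = 0
n = -1563/5495 (n = -2/7 + 1/(0*(3 - 10) + 785) = -2/7 + 1/(0*(-7) + 785) = -2/7 + 1/(0 + 785) = -2/7 + 1/785 = -1563/5495 ≈ -0.28444)
1/(n + 12*(-2)) = 1/(-1563/5495 + 12*(-2)) = 1/(-1563/5495 - 24) = 1/(-133443/5495) = -5495/133443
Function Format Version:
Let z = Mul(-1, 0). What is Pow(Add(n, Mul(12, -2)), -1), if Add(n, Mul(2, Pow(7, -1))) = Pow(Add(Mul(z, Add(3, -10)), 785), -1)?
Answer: Rational(-5495, 133443) ≈ -0.041179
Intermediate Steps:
z = 0
n = Rational(-1563, 5495) (n = Add(Rational(-2, 7), Pow(Add(Mul(0, Add(3, -10)), 785), -1)) = Add(Rational(-2, 7), Pow(Add(Mul(0, -7), 785), -1)) = Add(Rational(-2, 7), Pow(Add(0, 785), -1)) = Add(Rational(-2, 7), Pow(785, -1)) = Add(Rational(-2, 7), Rational(1, 785)) = Rational(-1563, 5495) ≈ -0.28444)
Pow(Add(n, Mul(12, -2)), -1) = Pow(Add(Rational(-1563, 5495), Mul(12, -2)), -1) = Pow(Add(Rational(-1563, 5495), -24), -1) = Pow(Rational(-133443, 5495), -1) = Rational(-5495, 133443)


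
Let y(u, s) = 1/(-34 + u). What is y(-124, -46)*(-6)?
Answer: 3/79 ≈ 0.037975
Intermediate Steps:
y(-124, -46)*(-6) = -6/(-34 - 124) = -6/(-158) = -1/158*(-6) = 3/79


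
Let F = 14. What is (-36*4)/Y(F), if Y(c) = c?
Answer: -72/7 ≈ -10.286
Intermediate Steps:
(-36*4)/Y(F) = -36*4/14 = -144*1/14 = -72/7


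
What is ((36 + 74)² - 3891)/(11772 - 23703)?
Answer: -8209/11931 ≈ -0.68804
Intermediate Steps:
((36 + 74)² - 3891)/(11772 - 23703) = (110² - 3891)/(-11931) = (12100 - 3891)*(-1/11931) = 8209*(-1/11931) = -8209/11931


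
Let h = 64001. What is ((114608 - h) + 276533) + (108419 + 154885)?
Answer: 590444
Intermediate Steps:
((114608 - h) + 276533) + (108419 + 154885) = ((114608 - 1*64001) + 276533) + (108419 + 154885) = ((114608 - 64001) + 276533) + 263304 = (50607 + 276533) + 263304 = 327140 + 263304 = 590444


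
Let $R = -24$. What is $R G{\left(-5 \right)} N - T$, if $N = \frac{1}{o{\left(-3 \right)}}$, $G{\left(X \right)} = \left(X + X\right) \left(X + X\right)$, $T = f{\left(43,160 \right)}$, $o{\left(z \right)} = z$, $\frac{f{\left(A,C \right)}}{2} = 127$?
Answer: $546$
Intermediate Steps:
$f{\left(A,C \right)} = 254$ ($f{\left(A,C \right)} = 2 \cdot 127 = 254$)
$T = 254$
$G{\left(X \right)} = 4 X^{2}$ ($G{\left(X \right)} = 2 X 2 X = 4 X^{2}$)
$N = - \frac{1}{3}$ ($N = \frac{1}{-3} = - \frac{1}{3} \approx -0.33333$)
$R G{\left(-5 \right)} N - T = - 24 \cdot 4 \left(-5\right)^{2} \left(- \frac{1}{3}\right) - 254 = - 24 \cdot 4 \cdot 25 \left(- \frac{1}{3}\right) - 254 = \left(-24\right) 100 \left(- \frac{1}{3}\right) - 254 = \left(-2400\right) \left(- \frac{1}{3}\right) - 254 = 800 - 254 = 546$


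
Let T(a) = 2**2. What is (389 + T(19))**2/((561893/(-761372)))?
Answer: -117593144028/561893 ≈ -2.0928e+5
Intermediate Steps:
T(a) = 4
(389 + T(19))**2/((561893/(-761372))) = (389 + 4)**2/((561893/(-761372))) = 393**2/((561893*(-1/761372))) = 154449/(-561893/761372) = 154449*(-761372/561893) = -117593144028/561893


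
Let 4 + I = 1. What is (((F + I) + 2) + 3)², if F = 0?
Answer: 4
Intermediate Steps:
I = -3 (I = -4 + 1 = -3)
(((F + I) + 2) + 3)² = (((0 - 3) + 2) + 3)² = ((-3 + 2) + 3)² = (-1 + 3)² = 2² = 4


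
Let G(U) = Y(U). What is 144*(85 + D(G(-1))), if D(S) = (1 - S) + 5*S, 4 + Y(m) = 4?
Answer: 12384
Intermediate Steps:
Y(m) = 0 (Y(m) = -4 + 4 = 0)
G(U) = 0
D(S) = 1 + 4*S
144*(85 + D(G(-1))) = 144*(85 + (1 + 4*0)) = 144*(85 + (1 + 0)) = 144*(85 + 1) = 144*86 = 12384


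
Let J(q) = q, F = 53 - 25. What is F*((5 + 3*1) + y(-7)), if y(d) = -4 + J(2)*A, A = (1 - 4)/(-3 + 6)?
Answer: 56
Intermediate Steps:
F = 28
A = -1 (A = -3/3 = -3*1/3 = -1)
y(d) = -6 (y(d) = -4 + 2*(-1) = -4 - 2 = -6)
F*((5 + 3*1) + y(-7)) = 28*((5 + 3*1) - 6) = 28*((5 + 3) - 6) = 28*(8 - 6) = 28*2 = 56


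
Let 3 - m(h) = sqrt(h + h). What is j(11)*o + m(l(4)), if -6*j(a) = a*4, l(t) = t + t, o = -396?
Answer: 2903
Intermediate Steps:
l(t) = 2*t
j(a) = -2*a/3 (j(a) = -a*4/6 = -2*a/3)
m(h) = 3 - sqrt(2)*sqrt(h) (m(h) = 3 - sqrt(h + h) = 3 - sqrt(2*h) = 3 - sqrt(2)*sqrt(h))
j(11)*o + m(l(4)) = -2/3*11*(-396) + (3 - sqrt(2)*sqrt(2*4)) = -22/3*(-396) + (3 - sqrt(2)*sqrt(8)) = 2904 + (3 - sqrt(2)*2*sqrt(2)) = 2904 + (3 - 4) = 2904 - 1 = 2903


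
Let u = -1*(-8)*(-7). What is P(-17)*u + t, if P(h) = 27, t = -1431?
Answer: -2943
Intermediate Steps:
u = -56 (u = 8*(-7) = -56)
P(-17)*u + t = 27*(-56) - 1431 = -1512 - 1431 = -2943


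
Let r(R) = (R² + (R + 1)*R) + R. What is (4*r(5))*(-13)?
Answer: -3120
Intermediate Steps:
r(R) = R + R² + R*(1 + R) (r(R) = (R² + (1 + R)*R) + R = (R² + R*(1 + R)) + R = R + R² + R*(1 + R))
(4*r(5))*(-13) = (4*(2*5*(1 + 5)))*(-13) = (4*(2*5*6))*(-13) = (4*60)*(-13) = 240*(-13) = -3120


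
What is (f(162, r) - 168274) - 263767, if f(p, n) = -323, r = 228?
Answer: -432364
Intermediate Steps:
(f(162, r) - 168274) - 263767 = (-323 - 168274) - 263767 = -168597 - 263767 = -432364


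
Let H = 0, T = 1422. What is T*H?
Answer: 0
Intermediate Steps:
T*H = 1422*0 = 0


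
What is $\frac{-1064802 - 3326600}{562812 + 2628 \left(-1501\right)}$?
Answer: $\frac{2195701}{1690908} \approx 1.2985$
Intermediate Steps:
$\frac{-1064802 - 3326600}{562812 + 2628 \left(-1501\right)} = - \frac{4391402}{562812 - 3944628} = - \frac{4391402}{-3381816} = \left(-4391402\right) \left(- \frac{1}{3381816}\right) = \frac{2195701}{1690908}$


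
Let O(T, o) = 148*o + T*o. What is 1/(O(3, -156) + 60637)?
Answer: 1/37081 ≈ 2.6968e-5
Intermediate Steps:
1/(O(3, -156) + 60637) = 1/(-156*(148 + 3) + 60637) = 1/(-156*151 + 60637) = 1/(-23556 + 60637) = 1/37081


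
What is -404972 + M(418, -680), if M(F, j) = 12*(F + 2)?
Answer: -399932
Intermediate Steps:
M(F, j) = 24 + 12*F (M(F, j) = 12*(2 + F) = 24 + 12*F)
-404972 + M(418, -680) = -404972 + (24 + 12*418) = -404972 + (24 + 5016) = -404972 + 5040 = -399932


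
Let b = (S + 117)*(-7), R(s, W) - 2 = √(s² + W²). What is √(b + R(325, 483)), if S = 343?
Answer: √(-3218 + √338914) ≈ 51.34*I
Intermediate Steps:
R(s, W) = 2 + √(W² + s²) (R(s, W) = 2 + √(s² + W²) = 2 + √(W² + s²))
b = -3220 (b = (343 + 117)*(-7) = 460*(-7) = -3220)
√(b + R(325, 483)) = √(-3220 + (2 + √(483² + 325²))) = √(-3220 + (2 + √(233289 + 105625))) = √(-3220 + (2 + √338914)) = √(-3218 + √338914)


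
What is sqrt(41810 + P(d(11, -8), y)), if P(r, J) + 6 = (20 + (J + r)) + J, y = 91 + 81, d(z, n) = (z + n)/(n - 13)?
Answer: 5*sqrt(82649)/7 ≈ 205.35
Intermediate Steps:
d(z, n) = (n + z)/(-13 + n)
y = 172
P(r, J) = 14 + r + 2*J (P(r, J) = -6 + ((20 + (J + r)) + J) = -6 + ((20 + J + r) + J) = -6 + (20 + r + 2*J) = 14 + r + 2*J)
sqrt(41810 + P(d(11, -8), y)) = sqrt(41810 + (14 + (-8 + 11)/(-13 - 8) + 2*172)) = sqrt(41810 + (14 + 3/(-21) + 344)) = sqrt(41810 + (14 - 1/21*3 + 344)) = sqrt(41810 + (14 - 1/7 + 344)) = sqrt(41810 + 2505/7) = sqrt(295175/7) = 5*sqrt(82649)/7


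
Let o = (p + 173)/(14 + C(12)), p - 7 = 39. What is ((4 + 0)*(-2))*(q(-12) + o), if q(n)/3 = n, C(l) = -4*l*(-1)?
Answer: 8052/31 ≈ 259.74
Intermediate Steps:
C(l) = 4*l
p = 46 (p = 7 + 39 = 46)
o = 219/62 (o = (46 + 173)/(14 + 4*12) = 219/(14 + 48) = 219/62 ≈ 3.5323)
q(n) = 3*n
((4 + 0)*(-2))*(q(-12) + o) = ((4 + 0)*(-2))*(3*(-12) + 219/62) = (4*(-2))*(-36 + 219/62) = -8*(-2013/62) = 8052/31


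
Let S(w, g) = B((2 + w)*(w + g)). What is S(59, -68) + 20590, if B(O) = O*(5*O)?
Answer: 1527595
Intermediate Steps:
B(O) = 5*O²
S(w, g) = 5*(2 + w)²*(g + w)² (S(w, g) = 5*((2 + w)*(w + g))² = 5*((2 + w)*(g + w))² = 5*((2 + w)²*(g + w)²) = 5*(2 + w)²*(g + w)²)
S(59, -68) + 20590 = 5*(59² + 2*(-68) + 2*59 - 68*59)² + 20590 = 5*(3481 - 136 + 118 - 4012)² + 20590 = 5*(-549)² + 20590 = 5*301401 + 20590 = 1507005 + 20590 = 1527595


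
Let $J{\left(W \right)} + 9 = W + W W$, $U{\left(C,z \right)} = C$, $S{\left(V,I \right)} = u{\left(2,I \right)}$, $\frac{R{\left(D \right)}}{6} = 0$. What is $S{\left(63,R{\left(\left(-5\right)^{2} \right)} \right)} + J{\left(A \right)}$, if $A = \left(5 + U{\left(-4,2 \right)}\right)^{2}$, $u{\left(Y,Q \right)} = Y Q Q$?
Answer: $-7$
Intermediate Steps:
$R{\left(D \right)} = 0$ ($R{\left(D \right)} = 6 \cdot 0 = 0$)
$u{\left(Y,Q \right)} = Y Q^{2}$ ($u{\left(Y,Q \right)} = Q Y Q = Y Q^{2}$)
$S{\left(V,I \right)} = 2 I^{2}$
$A = 1$ ($A = \left(5 - 4\right)^{2} = 1^{2} = 1$)
$J{\left(W \right)} = -9 + W + W^{2}$ ($J{\left(W \right)} = -9 + \left(W + W W\right) = -9 + \left(W + W^{2}\right) = -9 + W + W^{2}$)
$S{\left(63,R{\left(\left(-5\right)^{2} \right)} \right)} + J{\left(A \right)} = 2 \cdot 0^{2} + \left(-9 + 1 + 1^{2}\right) = 2 \cdot 0 + \left(-9 + 1 + 1\right) = 0 - 7 = -7$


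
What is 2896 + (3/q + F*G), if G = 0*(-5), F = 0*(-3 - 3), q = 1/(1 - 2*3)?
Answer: 2881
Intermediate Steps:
q = -⅕ (q = 1/(1 - 6) = 1/(-5) = -⅕ ≈ -0.20000)
F = 0 (F = 0*(-6) = 0)
G = 0
2896 + (3/q + F*G) = 2896 + (3/(-⅕) + 0*0) = 2896 + (3*(-5) + 0) = 2896 + (-15 + 0) = 2896 - 15 = 2881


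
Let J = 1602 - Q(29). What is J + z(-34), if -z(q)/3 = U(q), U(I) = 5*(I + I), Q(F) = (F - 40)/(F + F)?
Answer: 152087/58 ≈ 2622.2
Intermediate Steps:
Q(F) = (-40 + F)/(2*F) (Q(F) = (-40 + F)/((2*F)) = (-40 + F)*(1/(2*F)) = (-40 + F)/(2*F))
J = 92927/58 (J = 1602 - (-40 + 29)/(2*29) = 1602 - (-11)/(2*29) = 1602 - 1*(-11/58) = 1602 + 11/58 = 92927/58 ≈ 1602.2)
U(I) = 10*I (U(I) = 5*(2*I) = 10*I)
z(q) = -30*q
J + z(-34) = 92927/58 - 30*(-34) = 92927/58 + 1020 = 152087/58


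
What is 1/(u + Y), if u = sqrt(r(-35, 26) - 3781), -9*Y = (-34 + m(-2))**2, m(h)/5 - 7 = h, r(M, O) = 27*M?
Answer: -9/4807 - I*sqrt(4726)/4807 ≈ -0.0018723 - 0.014301*I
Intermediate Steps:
m(h) = 35 + 5*h
Y = -9 (Y = -(-34 + (35 + 5*(-2)))**2/9 = -(-34 + (35 - 10))**2/9 = -(-34 + 25)**2/9 = -1/9*(-9)**2 = -1/9*81 = -9)
u = I*sqrt(4726) (u = sqrt(27*(-35) - 3781) = sqrt(-945 - 3781) = sqrt(-4726) = I*sqrt(4726) ≈ 68.746*I)
1/(u + Y) = 1/(I*sqrt(4726) - 9) = 1/(-9 + I*sqrt(4726))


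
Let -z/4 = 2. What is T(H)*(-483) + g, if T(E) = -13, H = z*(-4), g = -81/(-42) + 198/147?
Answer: 615663/98 ≈ 6282.3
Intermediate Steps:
z = -8 (z = -4*2 = -8)
g = 321/98 (g = -81*(-1/42) + 198*(1/147) = 27/14 + 66/49 = 321/98 ≈ 3.2755)
H = 32 (H = -8*(-4) = 32)
T(H)*(-483) + g = -13*(-483) + 321/98 = 6279 + 321/98 = 615663/98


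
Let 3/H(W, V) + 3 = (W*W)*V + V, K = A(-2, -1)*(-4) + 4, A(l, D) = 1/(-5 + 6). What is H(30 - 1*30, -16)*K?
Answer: 0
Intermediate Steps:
A(l, D) = 1 (A(l, D) = 1/1 = 1)
K = 0 (K = 1*(-4) + 4 = -4 + 4 = 0)
H(W, V) = 3/(-3 + V + V*W**2) (H(W, V) = 3/(-3 + ((W*W)*V + V)) = 3/(-3 + (W**2*V + V)) = 3/(-3 + (V*W**2 + V)) = 3/(-3 + (V + V*W**2)) = 3/(-3 + V + V*W**2))
H(30 - 1*30, -16)*K = (3/(-3 - 16 - 16*(30 - 1*30)**2))*0 = (3/(-3 - 16 - 16*(30 - 30)**2))*0 = (3/(-3 - 16 - 16*0**2))*0 = (3/(-3 - 16 - 16*0))*0 = (3/(-3 - 16 + 0))*0 = (3/(-19))*0 = (3*(-1/19))*0 = -3/19*0 = 0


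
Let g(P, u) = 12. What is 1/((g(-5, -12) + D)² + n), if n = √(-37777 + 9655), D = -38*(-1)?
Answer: 1250/3139061 - I*√28122/6278122 ≈ 0.00039821 - 2.6711e-5*I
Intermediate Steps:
D = 38
n = I*√28122 (n = √(-28122) = I*√28122 ≈ 167.7*I)
1/((g(-5, -12) + D)² + n) = 1/((12 + 38)² + I*√28122) = 1/(50² + I*√28122) = 1/(2500 + I*√28122)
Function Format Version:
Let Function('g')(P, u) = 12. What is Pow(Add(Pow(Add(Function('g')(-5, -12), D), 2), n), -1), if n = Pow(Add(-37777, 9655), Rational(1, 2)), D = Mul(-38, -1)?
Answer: Add(Rational(1250, 3139061), Mul(Rational(-1, 6278122), I, Pow(28122, Rational(1, 2)))) ≈ Add(0.00039821, Mul(-2.6711e-5, I))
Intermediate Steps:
D = 38
n = Mul(I, Pow(28122, Rational(1, 2))) (n = Pow(-28122, Rational(1, 2)) = Mul(I, Pow(28122, Rational(1, 2))) ≈ Mul(167.70, I))
Pow(Add(Pow(Add(Function('g')(-5, -12), D), 2), n), -1) = Pow(Add(Pow(Add(12, 38), 2), Mul(I, Pow(28122, Rational(1, 2)))), -1) = Pow(Add(Pow(50, 2), Mul(I, Pow(28122, Rational(1, 2)))), -1) = Pow(Add(2500, Mul(I, Pow(28122, Rational(1, 2)))), -1)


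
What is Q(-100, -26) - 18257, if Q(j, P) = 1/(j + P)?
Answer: -2300383/126 ≈ -18257.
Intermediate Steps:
Q(j, P) = 1/(P + j)
Q(-100, -26) - 18257 = 1/(-26 - 100) - 18257 = 1/(-126) - 18257 = -1/126 - 18257 = -2300383/126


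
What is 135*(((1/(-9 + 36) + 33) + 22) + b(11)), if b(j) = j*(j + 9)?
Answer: 37130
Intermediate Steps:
b(j) = j*(9 + j)
135*(((1/(-9 + 36) + 33) + 22) + b(11)) = 135*(((1/(-9 + 36) + 33) + 22) + 11*(9 + 11)) = 135*(((1/27 + 33) + 22) + 11*20) = 135*(((1/27 + 33) + 22) + 220) = 135*((892/27 + 22) + 220) = 135*(1486/27 + 220) = 135*(7426/27) = 37130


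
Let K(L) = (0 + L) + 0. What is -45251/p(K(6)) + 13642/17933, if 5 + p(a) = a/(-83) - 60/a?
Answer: 67370419331/22434183 ≈ 3003.0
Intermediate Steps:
K(L) = L (K(L) = L + 0 = L)
p(a) = -5 - 60/a - a/83 (p(a) = -5 + (a/(-83) - 60/a) = -5 + (a*(-1/83) - 60/a) = -5 + (-a/83 - 60/a) = -5 + (-60/a - a/83) = -5 - 60/a - a/83)
-45251/p(K(6)) + 13642/17933 = -45251/(-5 - 60/6 - 1/83*6) + 13642/17933 = -45251/(-5 - 60*1/6 - 6/83) + 13642*(1/17933) = -45251/(-5 - 10 - 6/83) + 13642/17933 = -45251/(-1251/83) + 13642/17933 = -45251*(-83/1251) + 13642/17933 = 3755833/1251 + 13642/17933 = 67370419331/22434183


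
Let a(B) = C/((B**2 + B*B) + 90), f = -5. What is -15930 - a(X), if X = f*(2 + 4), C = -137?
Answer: -30107563/1890 ≈ -15930.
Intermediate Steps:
X = -30 (X = -5*(2 + 4) = -5*6 = -30)
a(B) = -137/(90 + 2*B**2) (a(B) = -137/((B**2 + B*B) + 90) = -137/((B**2 + B**2) + 90) = -137/(2*B**2 + 90) = -137/(90 + 2*B**2))
-15930 - a(X) = -15930 - (-137)/(90 + 2*(-30)**2) = -15930 - (-137)/(90 + 2*900) = -15930 - (-137)/(90 + 1800) = -15930 - (-137)/1890 = -15930 - 1*(-137/1890) = -15930 + 137/1890 = -30107563/1890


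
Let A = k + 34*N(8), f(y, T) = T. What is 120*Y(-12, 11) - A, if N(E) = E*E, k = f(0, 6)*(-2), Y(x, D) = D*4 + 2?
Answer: 3356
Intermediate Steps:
Y(x, D) = 2 + 4*D (Y(x, D) = 4*D + 2 = 2 + 4*D)
k = -12 (k = 6*(-2) = -12)
N(E) = E²
A = 2164 (A = -12 + 34*8² = -12 + 34*64 = -12 + 2176 = 2164)
120*Y(-12, 11) - A = 120*(2 + 4*11) - 1*2164 = 120*(2 + 44) - 2164 = 120*46 - 2164 = 5520 - 2164 = 3356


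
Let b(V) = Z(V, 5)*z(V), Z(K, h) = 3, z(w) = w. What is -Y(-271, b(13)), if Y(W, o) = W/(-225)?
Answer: -271/225 ≈ -1.2044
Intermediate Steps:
b(V) = 3*V
Y(W, o) = -W/225 (Y(W, o) = W*(-1/225) = -W/225)
-Y(-271, b(13)) = -(-1)*(-271)/225 = -1*271/225 = -271/225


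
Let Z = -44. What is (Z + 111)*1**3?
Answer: 67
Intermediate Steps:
(Z + 111)*1**3 = (-44 + 111)*1**3 = 67*1 = 67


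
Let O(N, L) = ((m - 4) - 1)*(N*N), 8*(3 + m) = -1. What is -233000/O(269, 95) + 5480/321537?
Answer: 125023991240/302467605141 ≈ 0.41335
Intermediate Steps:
m = -25/8 (m = -3 + (⅛)*(-1) = -3 - ⅛ = -25/8 ≈ -3.1250)
O(N, L) = -65*N²/8 (O(N, L) = ((-25/8 - 4) - 1)*(N*N) = (-57/8 - 1)*N² = -65*N²/8)
-233000/O(269, 95) + 5480/321537 = -233000/((-65/8*269²)) + 5480/321537 = -233000/((-65/8*72361)) + 5480*(1/321537) = -233000/(-4703465/8) + 5480/321537 = -233000*(-8/4703465) + 5480/321537 = 372800/940693 + 5480/321537 = 125023991240/302467605141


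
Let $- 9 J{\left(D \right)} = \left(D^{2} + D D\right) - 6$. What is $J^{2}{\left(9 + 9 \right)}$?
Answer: $\frac{45796}{9} \approx 5088.4$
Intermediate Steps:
$J{\left(D \right)} = \frac{2}{3} - \frac{2 D^{2}}{9}$ ($J{\left(D \right)} = - \frac{\left(D^{2} + D D\right) - 6}{9} = - \frac{\left(D^{2} + D^{2}\right) - 6}{9} = - \frac{2 D^{2} - 6}{9} = - \frac{-6 + 2 D^{2}}{9} = \frac{2}{3} - \frac{2 D^{2}}{9}$)
$J^{2}{\left(9 + 9 \right)} = \left(\frac{2}{3} - \frac{2 \left(9 + 9\right)^{2}}{9}\right)^{2} = \left(\frac{2}{3} - \frac{2 \cdot 18^{2}}{9}\right)^{2} = \left(\frac{2}{3} - 72\right)^{2} = \left(- \frac{214}{3}\right)^{2} = \frac{45796}{9}$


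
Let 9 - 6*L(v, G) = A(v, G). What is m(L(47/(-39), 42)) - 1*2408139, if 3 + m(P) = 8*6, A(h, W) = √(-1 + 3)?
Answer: -2408094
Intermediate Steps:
A(h, W) = √2
L(v, G) = 3/2 - √2/6
m(P) = 45 (m(P) = -3 + 8*6 = -3 + 48 = 45)
m(L(47/(-39), 42)) - 1*2408139 = 45 - 1*2408139 = 45 - 2408139 = -2408094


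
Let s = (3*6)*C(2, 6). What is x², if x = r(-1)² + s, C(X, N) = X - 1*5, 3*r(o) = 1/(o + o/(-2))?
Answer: 232324/81 ≈ 2868.2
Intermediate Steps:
r(o) = 2/(3*o) (r(o) = 1/(3*(o + o/(-2))) = 1/(3*(o + o*(-½))) = 1/(3*(o - o/2)) = 1/(3*((o/2))) = (2/o)/3 = 2/(3*o))
C(X, N) = -5 + X (C(X, N) = X - 5 = -5 + X)
s = -54 (s = (3*6)*(-5 + 2) = 18*(-3) = -54)
x = -482/9 (x = ((⅔)/(-1))² - 54 = ((⅔)*(-1))² - 54 = (-⅔)² - 54 = 4/9 - 54 = -482/9 ≈ -53.556)
x² = (-482/9)² = 232324/81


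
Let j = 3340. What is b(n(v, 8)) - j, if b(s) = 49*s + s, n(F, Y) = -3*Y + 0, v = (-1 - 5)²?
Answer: -4540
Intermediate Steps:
v = 36 (v = (-6)² = 36)
n(F, Y) = -3*Y
b(s) = 50*s
b(n(v, 8)) - j = 50*(-3*8) - 1*3340 = 50*(-24) - 3340 = -1200 - 3340 = -4540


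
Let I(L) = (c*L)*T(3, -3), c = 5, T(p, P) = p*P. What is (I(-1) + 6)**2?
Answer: 2601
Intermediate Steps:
T(p, P) = P*p
I(L) = -45*L (I(L) = (5*L)*(-3*3) = (5*L)*(-9) = -45*L)
(I(-1) + 6)**2 = (-45*(-1) + 6)**2 = (45 + 6)**2 = 51**2 = 2601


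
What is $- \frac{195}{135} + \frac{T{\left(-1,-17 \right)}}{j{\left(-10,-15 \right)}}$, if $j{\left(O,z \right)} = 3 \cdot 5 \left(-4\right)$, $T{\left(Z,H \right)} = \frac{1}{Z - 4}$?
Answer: $- \frac{1297}{900} \approx -1.4411$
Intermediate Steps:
$T{\left(Z,H \right)} = \frac{1}{-4 + Z}$
$j{\left(O,z \right)} = -60$ ($j{\left(O,z \right)} = 15 \left(-4\right) = -60$)
$- \frac{195}{135} + \frac{T{\left(-1,-17 \right)}}{j{\left(-10,-15 \right)}} = - \frac{195}{135} + \frac{1}{\left(-4 - 1\right) \left(-60\right)} = \left(-195\right) \frac{1}{135} + \frac{1}{-5} \left(- \frac{1}{60}\right) = - \frac{13}{9} - - \frac{1}{300} = - \frac{13}{9} + \frac{1}{300} = - \frac{1297}{900}$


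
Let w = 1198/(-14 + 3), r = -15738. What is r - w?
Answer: -171920/11 ≈ -15629.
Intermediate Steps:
w = -1198/11 (w = 1198/(-11) = 1198*(-1/11) = -1198/11 ≈ -108.91)
r - w = -15738 - 1*(-1198/11) = -15738 + 1198/11 = -171920/11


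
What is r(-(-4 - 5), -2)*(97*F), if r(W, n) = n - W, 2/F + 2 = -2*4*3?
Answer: 1067/13 ≈ 82.077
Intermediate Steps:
F = -1/13 (F = 2/(-2 - 2*4*3) = 2/(-2 - 8*3) = 2/(-2 - 24) = 2/(-26) = 2*(-1/26) = -1/13 ≈ -0.076923)
r(-(-4 - 5), -2)*(97*F) = (-2 - (-1)*(-4 - 5))*(97*(-1/13)) = (-2 - (-1)*(-9))*(-97/13) = (-2 - 1*9)*(-97/13) = (-2 - 9)*(-97/13) = -11*(-97/13) = 1067/13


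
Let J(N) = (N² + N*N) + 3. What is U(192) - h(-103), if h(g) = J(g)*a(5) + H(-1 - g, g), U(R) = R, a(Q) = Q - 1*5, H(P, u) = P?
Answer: 90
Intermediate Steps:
a(Q) = -5 + Q (a(Q) = Q - 5 = -5 + Q)
J(N) = 3 + 2*N² (J(N) = (N² + N²) + 3 = 2*N² + 3 = 3 + 2*N²)
h(g) = -1 - g (h(g) = (3 + 2*g²)*(-5 + 5) + (-1 - g) = (3 + 2*g²)*0 + (-1 - g) = 0 + (-1 - g) = -1 - g)
U(192) - h(-103) = 192 - (-1 - 1*(-103)) = 192 - (-1 + 103) = 192 - 1*102 = 192 - 102 = 90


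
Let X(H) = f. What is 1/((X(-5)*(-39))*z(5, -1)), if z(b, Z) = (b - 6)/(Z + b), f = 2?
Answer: 2/39 ≈ 0.051282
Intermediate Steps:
X(H) = 2
z(b, Z) = (-6 + b)/(Z + b)
1/((X(-5)*(-39))*z(5, -1)) = 1/((2*(-39))*((-6 + 5)/(-1 + 5))) = 1/(-78*(-1)/4) = 1/(-39*(-1)/2) = 1/(-78*(-¼)) = 1/(39/2) = 2/39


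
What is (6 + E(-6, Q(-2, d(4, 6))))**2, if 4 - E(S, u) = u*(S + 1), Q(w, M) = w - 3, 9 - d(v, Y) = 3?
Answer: 225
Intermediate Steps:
d(v, Y) = 6 (d(v, Y) = 9 - 1*3 = 9 - 3 = 6)
Q(w, M) = -3 + w
E(S, u) = 4 - u*(1 + S) (E(S, u) = 4 - u*(S + 1) = 4 - u*(1 + S))
(6 + E(-6, Q(-2, d(4, 6))))**2 = (6 + (4 - (-3 - 2) - 1*(-6)*(-3 - 2)))**2 = (6 + (4 - 1*(-5) - 1*(-6)*(-5)))**2 = (6 + (4 + 5 - 30))**2 = (6 - 21)**2 = (-15)**2 = 225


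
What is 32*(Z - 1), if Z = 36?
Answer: 1120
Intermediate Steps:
32*(Z - 1) = 32*(36 - 1) = 32*35 = 1120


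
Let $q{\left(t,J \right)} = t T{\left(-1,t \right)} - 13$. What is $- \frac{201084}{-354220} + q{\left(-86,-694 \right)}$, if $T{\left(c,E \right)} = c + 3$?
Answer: $- \frac{16332404}{88555} \approx -184.43$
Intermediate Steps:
$T{\left(c,E \right)} = 3 + c$
$q{\left(t,J \right)} = -13 + 2 t$ ($q{\left(t,J \right)} = t \left(3 - 1\right) - 13 = t 2 - 13 = 2 t - 13 = -13 + 2 t$)
$- \frac{201084}{-354220} + q{\left(-86,-694 \right)} = - \frac{201084}{-354220} + \left(-13 + 2 \left(-86\right)\right) = \left(-201084\right) \left(- \frac{1}{354220}\right) - 185 = \frac{50271}{88555} - 185 = - \frac{16332404}{88555}$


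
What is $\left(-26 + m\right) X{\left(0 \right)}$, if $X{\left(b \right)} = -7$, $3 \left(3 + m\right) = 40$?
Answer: $\frac{329}{3} \approx 109.67$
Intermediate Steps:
$m = \frac{31}{3}$ ($m = -3 + \frac{1}{3} \cdot 40 = -3 + \frac{40}{3} = \frac{31}{3} \approx 10.333$)
$\left(-26 + m\right) X{\left(0 \right)} = \left(-26 + \frac{31}{3}\right) \left(-7\right) = \left(- \frac{47}{3}\right) \left(-7\right) = \frac{329}{3}$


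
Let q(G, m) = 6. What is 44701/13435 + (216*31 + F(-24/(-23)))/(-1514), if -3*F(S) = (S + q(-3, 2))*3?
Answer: -255171394/233916785 ≈ -1.0909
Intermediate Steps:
F(S) = -6 - S (F(S) = -(S + 6)*3/3 = -(6 + S)*3/3 = -(18 + 3*S)/3 = -6 - S)
44701/13435 + (216*31 + F(-24/(-23)))/(-1514) = 44701/13435 + (216*31 + (-6 - (-24)/(-23)))/(-1514) = 44701*(1/13435) + (6696 + (-6 - (-24)*(-1)/23))*(-1/1514) = 44701/13435 + (6696 + (-6 - 1*24/23))*(-1/1514) = 44701/13435 + (6696 + (-6 - 24/23))*(-1/1514) = 44701/13435 + (6696 - 162/23)*(-1/1514) = 44701/13435 + (153846/23)*(-1/1514) = 44701/13435 - 76923/17411 = -255171394/233916785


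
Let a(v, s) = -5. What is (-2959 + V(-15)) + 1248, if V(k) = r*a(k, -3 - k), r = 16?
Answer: -1791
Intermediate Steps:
V(k) = -80 (V(k) = 16*(-5) = -80)
(-2959 + V(-15)) + 1248 = (-2959 - 80) + 1248 = -3039 + 1248 = -1791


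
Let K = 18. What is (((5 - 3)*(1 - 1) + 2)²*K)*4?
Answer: 288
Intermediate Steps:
(((5 - 3)*(1 - 1) + 2)²*K)*4 = (((5 - 3)*(1 - 1) + 2)²*18)*4 = ((2*0 + 2)²*18)*4 = ((0 + 2)²*18)*4 = (2²*18)*4 = (4*18)*4 = 72*4 = 288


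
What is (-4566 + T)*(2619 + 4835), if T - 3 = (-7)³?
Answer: -36569324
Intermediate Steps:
T = -340 (T = 3 + (-7)³ = 3 - 343 = -340)
(-4566 + T)*(2619 + 4835) = (-4566 - 340)*(2619 + 4835) = -4906*7454 = -36569324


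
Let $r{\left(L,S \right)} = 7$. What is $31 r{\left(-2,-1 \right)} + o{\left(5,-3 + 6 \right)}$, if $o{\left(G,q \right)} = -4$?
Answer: $213$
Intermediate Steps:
$31 r{\left(-2,-1 \right)} + o{\left(5,-3 + 6 \right)} = 31 \cdot 7 - 4 = 217 - 4 = 213$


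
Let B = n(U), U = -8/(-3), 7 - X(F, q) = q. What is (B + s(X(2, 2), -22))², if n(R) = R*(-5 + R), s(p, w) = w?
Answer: 64516/81 ≈ 796.49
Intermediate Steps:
X(F, q) = 7 - q
U = 8/3 (U = -8*(-⅓) = 8/3 ≈ 2.6667)
B = -56/9 (B = 8*(-5 + 8/3)/3 = (8/3)*(-7/3) = -56/9 ≈ -6.2222)
(B + s(X(2, 2), -22))² = (-56/9 - 22)² = (-254/9)² = 64516/81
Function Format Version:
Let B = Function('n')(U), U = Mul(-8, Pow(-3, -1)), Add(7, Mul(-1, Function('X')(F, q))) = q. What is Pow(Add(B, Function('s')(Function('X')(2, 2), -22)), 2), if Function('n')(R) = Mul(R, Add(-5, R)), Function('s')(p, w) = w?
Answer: Rational(64516, 81) ≈ 796.49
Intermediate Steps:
Function('X')(F, q) = Add(7, Mul(-1, q))
U = Rational(8, 3) (U = Mul(-8, Rational(-1, 3)) = Rational(8, 3) ≈ 2.6667)
B = Rational(-56, 9) (B = Mul(Rational(8, 3), Add(-5, Rational(8, 3))) = Mul(Rational(8, 3), Rational(-7, 3)) = Rational(-56, 9) ≈ -6.2222)
Pow(Add(B, Function('s')(Function('X')(2, 2), -22)), 2) = Pow(Add(Rational(-56, 9), -22), 2) = Pow(Rational(-254, 9), 2) = Rational(64516, 81)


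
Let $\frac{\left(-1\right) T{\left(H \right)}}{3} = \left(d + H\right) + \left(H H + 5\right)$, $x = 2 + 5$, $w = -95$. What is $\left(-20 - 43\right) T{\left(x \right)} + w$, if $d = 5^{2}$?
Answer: $16159$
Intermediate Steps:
$d = 25$
$x = 7$
$T{\left(H \right)} = -90 - 3 H - 3 H^{2}$ ($T{\left(H \right)} = - 3 \left(\left(25 + H\right) + \left(H H + 5\right)\right) = - 3 \left(\left(25 + H\right) + \left(H^{2} + 5\right)\right) = - 3 \left(\left(25 + H\right) + \left(5 + H^{2}\right)\right) = - 3 \left(30 + H + H^{2}\right) = -90 - 3 H - 3 H^{2}$)
$\left(-20 - 43\right) T{\left(x \right)} + w = \left(-20 - 43\right) \left(-90 - 21 - 3 \cdot 7^{2}\right) - 95 = - 63 \left(-90 - 21 - 147\right) - 95 = \left(-63\right) \left(-258\right) - 95 = 16254 - 95 = 16159$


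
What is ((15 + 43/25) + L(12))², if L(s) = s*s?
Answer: 16144324/625 ≈ 25831.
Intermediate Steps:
L(s) = s²
((15 + 43/25) + L(12))² = ((15 + 43/25) + 12²)² = ((15 + 43*(1/25)) + 144)² = ((15 + 43/25) + 144)² = (418/25 + 144)² = (4018/25)² = 16144324/625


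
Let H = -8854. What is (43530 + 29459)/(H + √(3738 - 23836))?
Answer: -323122303/39206707 - 72989*I*√20098/78413414 ≈ -8.2415 - 0.13196*I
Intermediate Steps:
(43530 + 29459)/(H + √(3738 - 23836)) = (43530 + 29459)/(-8854 + √(3738 - 23836)) = 72989/(-8854 + √(-20098)) = 72989/(-8854 + I*√20098)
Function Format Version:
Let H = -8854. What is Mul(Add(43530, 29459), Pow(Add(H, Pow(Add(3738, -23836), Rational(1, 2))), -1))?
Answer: Add(Rational(-323122303, 39206707), Mul(Rational(-72989, 78413414), I, Pow(20098, Rational(1, 2)))) ≈ Add(-8.2415, Mul(-0.13196, I))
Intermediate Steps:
Mul(Add(43530, 29459), Pow(Add(H, Pow(Add(3738, -23836), Rational(1, 2))), -1)) = Mul(Add(43530, 29459), Pow(Add(-8854, Pow(Add(3738, -23836), Rational(1, 2))), -1)) = Mul(72989, Pow(Add(-8854, Pow(-20098, Rational(1, 2))), -1)) = Mul(72989, Pow(Add(-8854, Mul(I, Pow(20098, Rational(1, 2)))), -1))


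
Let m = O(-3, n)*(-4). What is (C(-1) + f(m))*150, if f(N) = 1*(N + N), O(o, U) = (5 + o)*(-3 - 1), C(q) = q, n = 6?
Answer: 9450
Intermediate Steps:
O(o, U) = -20 - 4*o (O(o, U) = (5 + o)*(-4) = -20 - 4*o)
m = 32 (m = (-20 - 4*(-3))*(-4) = (-20 + 12)*(-4) = -8*(-4) = 32)
f(N) = 2*N (f(N) = 1*(2*N) = 2*N)
(C(-1) + f(m))*150 = (-1 + 2*32)*150 = (-1 + 64)*150 = 63*150 = 9450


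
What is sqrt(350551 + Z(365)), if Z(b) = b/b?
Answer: 2*sqrt(87638) ≈ 592.07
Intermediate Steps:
Z(b) = 1
sqrt(350551 + Z(365)) = sqrt(350551 + 1) = sqrt(350552) = 2*sqrt(87638)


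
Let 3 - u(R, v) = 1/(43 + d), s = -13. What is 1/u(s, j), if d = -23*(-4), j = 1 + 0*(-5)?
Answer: 135/404 ≈ 0.33416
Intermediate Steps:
j = 1 (j = 1 + 0 = 1)
d = 92
u(R, v) = 404/135 (u(R, v) = 3 - 1/(43 + 92) = 3 - 1/135 = 404/135)
1/u(s, j) = 1/(404/135) = 135/404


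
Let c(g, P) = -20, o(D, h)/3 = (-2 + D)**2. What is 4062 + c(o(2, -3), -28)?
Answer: 4042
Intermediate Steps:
o(D, h) = 3*(-2 + D)**2
4062 + c(o(2, -3), -28) = 4062 - 20 = 4042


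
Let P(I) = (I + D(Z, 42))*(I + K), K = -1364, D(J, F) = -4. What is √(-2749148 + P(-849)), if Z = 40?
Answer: I*√861459 ≈ 928.15*I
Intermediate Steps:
P(I) = (-1364 + I)*(-4 + I) (P(I) = (I - 4)*(I - 1364) = (-4 + I)*(-1364 + I) = (-1364 + I)*(-4 + I))
√(-2749148 + P(-849)) = √(-2749148 + (5456 + (-849)² - 1368*(-849))) = √(-2749148 + (5456 + 720801 + 1161432)) = √(-2749148 + 1887689) = √(-861459) = I*√861459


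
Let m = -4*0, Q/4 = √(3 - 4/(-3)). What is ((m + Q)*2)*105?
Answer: 280*√39 ≈ 1748.6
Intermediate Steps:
Q = 4*√39/3 (Q = 4*√(3 - 4/(-3)) = 4*√(3 - 4*(-⅓)) = 4*√(3 + 4/3) = 4*√(13/3) = 4*(√39/3) = 4*√39/3 ≈ 8.3267)
m = 0
((m + Q)*2)*105 = ((0 + 4*√39/3)*2)*105 = ((4*√39/3)*2)*105 = (8*√39/3)*105 = 280*√39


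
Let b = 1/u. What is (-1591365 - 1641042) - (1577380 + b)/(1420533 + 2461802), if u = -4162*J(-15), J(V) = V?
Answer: -783452075294271751/242374174050 ≈ -3.2324e+6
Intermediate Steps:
u = 62430 (u = -4162*(-15) = 62430)
b = 1/62430 ≈ 1.6018e-5
(-1591365 - 1641042) - (1577380 + b)/(1420533 + 2461802) = (-1591365 - 1641042) - (1577380 + 1/62430)/(1420533 + 2461802) = -3232407 - 98475833401/(62430*3882335) = -3232407 - 1*98475833401/242374174050 = -3232407 - 98475833401/242374174050 = -783452075294271751/242374174050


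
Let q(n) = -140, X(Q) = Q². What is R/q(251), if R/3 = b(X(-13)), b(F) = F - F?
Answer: 0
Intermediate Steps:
b(F) = 0
R = 0 (R = 3*0 = 0)
R/q(251) = 0/(-140) = 0*(-1/140) = 0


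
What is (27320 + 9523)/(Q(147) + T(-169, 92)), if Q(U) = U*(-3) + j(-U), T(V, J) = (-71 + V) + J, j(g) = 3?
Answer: -36843/586 ≈ -62.872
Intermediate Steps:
T(V, J) = -71 + J + V
Q(U) = 3 - 3*U (Q(U) = U*(-3) + 3 = -3*U + 3 = 3 - 3*U)
(27320 + 9523)/(Q(147) + T(-169, 92)) = (27320 + 9523)/((3 - 3*147) + (-71 + 92 - 169)) = 36843/((3 - 441) - 148) = 36843/(-438 - 148) = 36843/(-586) = 36843*(-1/586) = -36843/586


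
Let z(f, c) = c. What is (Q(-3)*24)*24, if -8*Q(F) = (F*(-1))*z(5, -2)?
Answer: 432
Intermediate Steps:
Q(F) = -F/4 (Q(F) = -F*(-1)*(-2)/8 = -(-F)*(-2)/8 = -F/4)
(Q(-3)*24)*24 = (-¼*(-3)*24)*24 = ((¾)*24)*24 = 18*24 = 432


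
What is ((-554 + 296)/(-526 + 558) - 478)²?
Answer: 60481729/256 ≈ 2.3626e+5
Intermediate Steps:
((-554 + 296)/(-526 + 558) - 478)² = (-258/32 - 478)² = (-258*1/32 - 478)² = (-129/16 - 478)² = (-7777/16)² = 60481729/256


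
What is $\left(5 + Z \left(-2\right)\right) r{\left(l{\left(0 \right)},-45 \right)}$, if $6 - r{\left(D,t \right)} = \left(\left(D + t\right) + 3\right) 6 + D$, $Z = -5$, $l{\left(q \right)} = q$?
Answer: $3870$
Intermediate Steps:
$r{\left(D,t \right)} = -12 - 7 D - 6 t$ ($r{\left(D,t \right)} = 6 - \left(\left(\left(D + t\right) + 3\right) 6 + D\right) = 6 - \left(\left(3 + D + t\right) 6 + D\right) = 6 - \left(\left(18 + 6 D + 6 t\right) + D\right) = 6 - \left(18 + 6 t + 7 D\right) = -12 - 7 D - 6 t$)
$\left(5 + Z \left(-2\right)\right) r{\left(l{\left(0 \right)},-45 \right)} = \left(5 - -10\right) \left(-12 - 0 - -270\right) = \left(5 + 10\right) \left(-12 + 0 + 270\right) = 15 \cdot 258 = 3870$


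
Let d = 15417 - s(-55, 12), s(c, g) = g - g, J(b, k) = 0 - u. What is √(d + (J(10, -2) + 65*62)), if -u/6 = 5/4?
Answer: √77818/2 ≈ 139.48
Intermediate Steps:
u = -15/2 (u = -30/4 = -6*5/4 = -15/2 ≈ -7.5000)
J(b, k) = 15/2 (J(b, k) = 0 - 1*(-15/2) = 0 + 15/2 = 15/2)
s(c, g) = 0
d = 15417 (d = 15417 - 1*0 = 15417 + 0 = 15417)
√(d + (J(10, -2) + 65*62)) = √(15417 + (15/2 + 65*62)) = √(15417 + (15/2 + 4030)) = √(15417 + 8075/2) = √(38909/2) = √77818/2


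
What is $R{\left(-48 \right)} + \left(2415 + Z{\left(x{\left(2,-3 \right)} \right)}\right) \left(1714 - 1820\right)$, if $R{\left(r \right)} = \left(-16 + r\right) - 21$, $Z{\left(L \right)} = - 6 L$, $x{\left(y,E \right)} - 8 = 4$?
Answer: $-248443$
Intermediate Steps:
$x{\left(y,E \right)} = 12$ ($x{\left(y,E \right)} = 8 + 4 = 12$)
$R{\left(r \right)} = -37 + r$
$R{\left(-48 \right)} + \left(2415 + Z{\left(x{\left(2,-3 \right)} \right)}\right) \left(1714 - 1820\right) = \left(-37 - 48\right) + \left(2415 - 72\right) \left(1714 - 1820\right) = -85 + \left(2415 - 72\right) \left(-106\right) = -85 + 2343 \left(-106\right) = -85 - 248358 = -248443$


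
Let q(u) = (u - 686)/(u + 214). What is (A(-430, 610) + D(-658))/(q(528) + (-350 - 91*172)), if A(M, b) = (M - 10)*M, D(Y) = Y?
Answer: -69949082/5936821 ≈ -11.782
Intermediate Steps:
A(M, b) = M*(-10 + M) (A(M, b) = (-10 + M)*M = M*(-10 + M))
q(u) = (-686 + u)/(214 + u)
(A(-430, 610) + D(-658))/(q(528) + (-350 - 91*172)) = (-430*(-10 - 430) - 658)/((-686 + 528)/(214 + 528) + (-350 - 91*172)) = (-430*(-440) - 658)/(-158/742 + (-350 - 15652)) = (189200 - 658)/((1/742)*(-158) - 16002) = 188542/(-79/371 - 16002) = 188542/(-5936821/371) = 188542*(-371/5936821) = -69949082/5936821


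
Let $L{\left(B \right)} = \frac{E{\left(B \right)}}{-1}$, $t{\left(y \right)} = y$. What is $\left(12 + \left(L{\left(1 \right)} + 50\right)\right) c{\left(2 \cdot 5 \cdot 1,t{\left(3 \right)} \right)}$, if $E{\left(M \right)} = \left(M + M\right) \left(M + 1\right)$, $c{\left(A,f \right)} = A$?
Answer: $580$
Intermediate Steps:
$E{\left(M \right)} = 2 M \left(1 + M\right)$
$L{\left(B \right)} = - 2 B \left(1 + B\right)$ ($L{\left(B \right)} = \frac{2 B \left(1 + B\right)}{-1} = 2 B \left(1 + B\right) \left(-1\right) = - 2 B \left(1 + B\right)$)
$\left(12 + \left(L{\left(1 \right)} + 50\right)\right) c{\left(2 \cdot 5 \cdot 1,t{\left(3 \right)} \right)} = \left(12 + \left(\left(-2\right) 1 \left(1 + 1\right) + 50\right)\right) 2 \cdot 5 \cdot 1 = \left(12 + \left(\left(-2\right) 1 \cdot 2 + 50\right)\right) 10 \cdot 1 = \left(12 + \left(-4 + 50\right)\right) 10 = \left(12 + 46\right) 10 = 58 \cdot 10 = 580$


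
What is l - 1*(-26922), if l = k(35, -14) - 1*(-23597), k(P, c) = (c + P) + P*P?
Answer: 51765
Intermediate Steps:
k(P, c) = P + c + P**2 (k(P, c) = (P + c) + P**2 = P + c + P**2)
l = 24843 (l = (35 - 14 + 35**2) - 1*(-23597) = (35 - 14 + 1225) + 23597 = 1246 + 23597 = 24843)
l - 1*(-26922) = 24843 - 1*(-26922) = 24843 + 26922 = 51765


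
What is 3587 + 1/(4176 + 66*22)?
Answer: 20187637/5628 ≈ 3587.0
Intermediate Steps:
3587 + 1/(4176 + 66*22) = 3587 + 1/(4176 + 1452) = 3587 + 1/5628 = 20187637/5628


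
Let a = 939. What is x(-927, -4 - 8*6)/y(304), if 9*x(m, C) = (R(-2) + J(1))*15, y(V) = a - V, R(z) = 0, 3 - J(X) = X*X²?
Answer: 2/381 ≈ 0.0052493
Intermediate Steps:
J(X) = 3 - X³ (J(X) = 3 - X*X² = 3 - X³)
y(V) = 939 - V
x(m, C) = 10/3 (x(m, C) = ((0 + (3 - 1*1³))*15)/9 = ((0 + (3 - 1*1))*15)/9 = ((0 + (3 - 1))*15)/9 = ((0 + 2)*15)/9 = (2*15)/9 = (⅑)*30 = 10/3)
x(-927, -4 - 8*6)/y(304) = 10/(3*(939 - 1*304)) = 10/(3*(939 - 304)) = (10/3)/635 = (10/3)*(1/635) = 2/381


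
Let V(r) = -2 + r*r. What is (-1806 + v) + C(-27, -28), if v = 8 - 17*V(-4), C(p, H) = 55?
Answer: -1981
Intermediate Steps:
V(r) = -2 + r²
v = -230 (v = 8 - 17*(-2 + (-4)²) = 8 - 17*(-2 + 16) = 8 - 17*14 = 8 - 238 = -230)
(-1806 + v) + C(-27, -28) = (-1806 - 230) + 55 = -2036 + 55 = -1981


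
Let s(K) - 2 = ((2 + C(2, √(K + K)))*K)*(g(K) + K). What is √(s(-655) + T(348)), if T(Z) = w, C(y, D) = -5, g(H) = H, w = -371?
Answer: 31*I*√2679 ≈ 1604.5*I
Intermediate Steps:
s(K) = 2 - 6*K² (s(K) = 2 + ((2 - 5)*K)*(K + K) = 2 + (-3*K)*(2*K) = 2 - 6*K²)
T(Z) = -371
√(s(-655) + T(348)) = √((2 - 6*(-655)²) - 371) = √((2 - 6*429025) - 371) = √((2 - 2574150) - 371) = √(-2574148 - 371) = √(-2574519) = 31*I*√2679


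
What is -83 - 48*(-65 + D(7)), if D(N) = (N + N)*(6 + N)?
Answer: -5699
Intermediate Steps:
D(N) = 2*N*(6 + N) (D(N) = (2*N)*(6 + N) = 2*N*(6 + N))
-83 - 48*(-65 + D(7)) = -83 - 48*(-65 + 2*7*(6 + 7)) = -83 - 48*(-65 + 2*7*13) = -83 - 48*(-65 + 182) = -83 - 48*117 = -83 - 5616 = -5699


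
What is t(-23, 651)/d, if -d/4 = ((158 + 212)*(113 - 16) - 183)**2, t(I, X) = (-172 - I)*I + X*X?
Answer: -106807/1274989849 ≈ -8.3771e-5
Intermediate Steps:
t(I, X) = X**2 + I*(-172 - I) (t(I, X) = I*(-172 - I) + X**2 = X**2 + I*(-172 - I))
d = -5099959396 (d = -4*((158 + 212)*(113 - 16) - 183)**2 = -4*(370*97 - 183)**2 = -4*(35890 - 183)**2 = -4*35707**2 = -4*1274989849 = -5099959396)
t(-23, 651)/d = (651**2 - 1*(-23)**2 - 172*(-23))/(-5099959396) = (423801 - 1*529 + 3956)*(-1/5099959396) = (423801 - 529 + 3956)*(-1/5099959396) = 427228*(-1/5099959396) = -106807/1274989849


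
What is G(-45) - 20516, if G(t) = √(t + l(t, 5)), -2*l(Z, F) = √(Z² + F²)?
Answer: -20516 + I*√(180 + 10*√82)/2 ≈ -20516.0 + 8.2243*I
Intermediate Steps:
l(Z, F) = -√(F² + Z²)/2 (l(Z, F) = -√(Z² + F²)/2 = -√(F² + Z²)/2)
G(t) = √(t - √(25 + t²)/2) (G(t) = √(t - √(5² + t²)/2) = √(t - √(25 + t²)/2))
G(-45) - 20516 = √(-2*√(25 + (-45)²) + 4*(-45))/2 - 20516 = √(-2*√(25 + 2025) - 180)/2 - 20516 = √(-10*√82 - 180)/2 - 20516 = √(-180 - 10*√82)/2 - 20516 = -20516 + √(-180 - 10*√82)/2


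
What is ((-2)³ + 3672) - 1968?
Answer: 1696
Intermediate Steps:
((-2)³ + 3672) - 1968 = (-8 + 3672) - 1968 = 3664 - 1968 = 1696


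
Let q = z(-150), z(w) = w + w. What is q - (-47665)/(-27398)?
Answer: -8267065/27398 ≈ -301.74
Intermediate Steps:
z(w) = 2*w
q = -300 (q = 2*(-150) = -300)
q - (-47665)/(-27398) = -300 - (-47665)/(-27398) = -300 - (-47665)*(-1)/27398 = -300 - 1*47665/27398 = -300 - 47665/27398 = -8267065/27398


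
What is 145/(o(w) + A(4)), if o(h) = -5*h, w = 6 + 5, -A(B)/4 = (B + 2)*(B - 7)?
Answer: 145/17 ≈ 8.5294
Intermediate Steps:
A(B) = -4*(-7 + B)*(2 + B) (A(B) = -4*(B + 2)*(B - 7) = -4*(2 + B)*(-7 + B) = -4*(-7 + B)*(2 + B))
w = 11
145/(o(w) + A(4)) = 145/(-5*11 + (56 - 4*4**2 + 20*4)) = 145/(-55 + (56 - 4*16 + 80)) = 145/(-55 + (56 - 64 + 80)) = 145/(-55 + 72) = 145/17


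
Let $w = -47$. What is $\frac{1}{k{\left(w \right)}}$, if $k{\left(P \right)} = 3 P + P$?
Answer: $- \frac{1}{188} \approx -0.0053191$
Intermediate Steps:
$k{\left(P \right)} = 4 P$
$\frac{1}{k{\left(w \right)}} = \frac{1}{4 \left(-47\right)} = \frac{1}{-188} = - \frac{1}{188}$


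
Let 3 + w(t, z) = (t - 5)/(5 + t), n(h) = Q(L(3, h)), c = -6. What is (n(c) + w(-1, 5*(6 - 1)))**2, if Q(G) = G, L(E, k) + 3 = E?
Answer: 81/4 ≈ 20.250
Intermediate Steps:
L(E, k) = -3 + E
n(h) = 0 (n(h) = -3 + 3 = 0)
w(t, z) = -3 + (-5 + t)/(5 + t) (w(t, z) = -3 + (t - 5)/(5 + t) = -3 + (-5 + t)/(5 + t))
(n(c) + w(-1, 5*(6 - 1)))**2 = (0 + 2*(-10 - 1*(-1))/(5 - 1))**2 = (0 + 2*(-10 + 1)/4)**2 = (0 + 2*(1/4)*(-9))**2 = (0 - 9/2)**2 = (-9/2)**2 = 81/4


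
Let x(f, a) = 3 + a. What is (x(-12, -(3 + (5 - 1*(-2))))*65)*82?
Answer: -37310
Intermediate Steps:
(x(-12, -(3 + (5 - 1*(-2))))*65)*82 = ((3 - (3 + (5 - 1*(-2))))*65)*82 = ((3 - (3 + (5 + 2)))*65)*82 = ((3 - (3 + 7))*65)*82 = ((3 - 1*10)*65)*82 = ((3 - 10)*65)*82 = -7*65*82 = -455*82 = -37310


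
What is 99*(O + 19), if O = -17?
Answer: 198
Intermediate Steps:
99*(O + 19) = 99*(-17 + 19) = 99*2 = 198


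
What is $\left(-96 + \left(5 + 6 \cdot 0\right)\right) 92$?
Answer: $-8372$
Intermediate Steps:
$\left(-96 + \left(5 + 6 \cdot 0\right)\right) 92 = \left(-96 + \left(5 + 0\right)\right) 92 = \left(-96 + 5\right) 92 = \left(-91\right) 92 = -8372$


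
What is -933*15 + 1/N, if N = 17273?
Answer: -241735634/17273 ≈ -13995.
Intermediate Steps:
-933*15 + 1/N = -933*15 + 1/17273 = -13995 + 1/17273 = -241735634/17273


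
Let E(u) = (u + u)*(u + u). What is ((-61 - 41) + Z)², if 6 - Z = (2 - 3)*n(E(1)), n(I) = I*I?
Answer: 6400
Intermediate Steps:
E(u) = 4*u² (E(u) = (2*u)*(2*u) = 4*u²)
n(I) = I²
Z = 22 (Z = 6 - (2 - 3)*(4*1²)² = 6 - (-1)*(4*1)² = 6 - (-1)*4² = 6 - (-1)*16 = 6 - 1*(-16) = 6 + 16 = 22)
((-61 - 41) + Z)² = ((-61 - 41) + 22)² = (-102 + 22)² = (-80)² = 6400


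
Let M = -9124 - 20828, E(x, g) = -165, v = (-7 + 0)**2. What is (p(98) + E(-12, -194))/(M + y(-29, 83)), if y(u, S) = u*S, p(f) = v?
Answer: 116/32359 ≈ 0.0035848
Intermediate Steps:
v = 49 (v = (-7)**2 = 49)
p(f) = 49
y(u, S) = S*u
M = -29952
(p(98) + E(-12, -194))/(M + y(-29, 83)) = (49 - 165)/(-29952 + 83*(-29)) = -116/(-29952 - 2407) = -116/(-32359) = -116*(-1/32359) = 116/32359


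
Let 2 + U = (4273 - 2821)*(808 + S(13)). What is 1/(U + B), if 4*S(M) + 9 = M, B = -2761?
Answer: 1/1171905 ≈ 8.5331e-7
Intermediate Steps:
S(M) = -9/4 + M/4
U = 1174666 (U = -2 + (4273 - 2821)*(808 + (-9/4 + (¼)*13)) = -2 + 1452*(808 + (-9/4 + 13/4)) = -2 + 1452*(808 + 1) = -2 + 1452*809 = -2 + 1174668 = 1174666)
1/(U + B) = 1/(1174666 - 2761) = 1/1171905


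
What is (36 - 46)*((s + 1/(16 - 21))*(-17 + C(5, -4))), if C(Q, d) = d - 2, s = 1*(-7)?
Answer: -1656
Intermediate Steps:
s = -7
C(Q, d) = -2 + d
(36 - 46)*((s + 1/(16 - 21))*(-17 + C(5, -4))) = (36 - 46)*((-7 + 1/(16 - 21))*(-17 + (-2 - 4))) = -10*(-7 + 1/(-5))*(-17 - 6) = -10*(-7 - 1/5)*(-23) = -(-72)*(-23) = -10*828/5 = -1656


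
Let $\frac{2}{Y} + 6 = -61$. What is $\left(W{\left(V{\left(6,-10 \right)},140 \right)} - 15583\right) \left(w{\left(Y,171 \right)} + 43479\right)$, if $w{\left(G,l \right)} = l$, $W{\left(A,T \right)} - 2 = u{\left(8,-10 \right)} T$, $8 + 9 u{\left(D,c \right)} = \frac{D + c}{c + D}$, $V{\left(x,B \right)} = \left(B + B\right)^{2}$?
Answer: $-684863650$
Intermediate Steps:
$V{\left(x,B \right)} = 4 B^{2}$ ($V{\left(x,B \right)} = \left(2 B\right)^{2} = 4 B^{2}$)
$Y = - \frac{2}{67}$ ($Y = \frac{2}{-6 - 61} = \frac{2}{-67} = 2 \left(- \frac{1}{67}\right) = - \frac{2}{67} \approx -0.029851$)
$u{\left(D,c \right)} = - \frac{7}{9}$ ($u{\left(D,c \right)} = - \frac{8}{9} + \frac{\left(D + c\right) \frac{1}{c + D}}{9} = - \frac{8}{9} + \frac{\left(D + c\right) \frac{1}{D + c}}{9} = - \frac{8}{9} + \frac{1}{9} \cdot 1 = - \frac{8}{9} + \frac{1}{9} = - \frac{7}{9}$)
$W{\left(A,T \right)} = 2 - \frac{7 T}{9}$
$\left(W{\left(V{\left(6,-10 \right)},140 \right)} - 15583\right) \left(w{\left(Y,171 \right)} + 43479\right) = \left(\left(2 - \frac{980}{9}\right) - 15583\right) \left(171 + 43479\right) = \left(\left(2 - \frac{980}{9}\right) - 15583\right) 43650 = \left(- \frac{962}{9} - 15583\right) 43650 = \left(- \frac{141209}{9}\right) 43650 = -684863650$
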